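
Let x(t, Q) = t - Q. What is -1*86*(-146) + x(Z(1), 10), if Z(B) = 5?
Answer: 12551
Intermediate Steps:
-1*86*(-146) + x(Z(1), 10) = -1*86*(-146) + (5 - 1*10) = -86*(-146) + (5 - 10) = 12556 - 5 = 12551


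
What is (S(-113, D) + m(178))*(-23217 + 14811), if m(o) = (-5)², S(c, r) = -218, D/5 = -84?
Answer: 1622358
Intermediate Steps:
D = -420 (D = 5*(-84) = -420)
m(o) = 25
(S(-113, D) + m(178))*(-23217 + 14811) = (-218 + 25)*(-23217 + 14811) = -193*(-8406) = 1622358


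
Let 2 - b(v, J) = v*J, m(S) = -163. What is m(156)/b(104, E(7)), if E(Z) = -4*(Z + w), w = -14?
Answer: 163/2910 ≈ 0.056014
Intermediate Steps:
E(Z) = 56 - 4*Z (E(Z) = -4*(Z - 14) = -4*(-14 + Z) = 56 - 4*Z)
b(v, J) = 2 - J*v (b(v, J) = 2 - v*J = 2 - J*v)
m(156)/b(104, E(7)) = -163/(2 - 1*(56 - 4*7)*104) = -163/(2 - 1*(56 - 28)*104) = -163/(2 - 1*28*104) = -163/(2 - 2912) = -163/(-2910) = -163*(-1/2910) = 163/2910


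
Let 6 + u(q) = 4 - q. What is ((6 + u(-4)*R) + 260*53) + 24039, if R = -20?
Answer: 37785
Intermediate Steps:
u(q) = -2 - q (u(q) = -6 + (4 - q) = -2 - q)
((6 + u(-4)*R) + 260*53) + 24039 = ((6 + (-2 - 1*(-4))*(-20)) + 260*53) + 24039 = ((6 + (-2 + 4)*(-20)) + 13780) + 24039 = ((6 + 2*(-20)) + 13780) + 24039 = ((6 - 40) + 13780) + 24039 = (-34 + 13780) + 24039 = 13746 + 24039 = 37785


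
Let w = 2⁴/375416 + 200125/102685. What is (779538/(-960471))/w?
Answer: -250423931810954/601349051877093 ≈ -0.41644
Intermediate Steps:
w = 1878294249/963739799 (w = 16*(1/375416) + 200125*(1/102685) = 2/46927 + 40025/20537 = 1878294249/963739799 ≈ 1.9490)
(779538/(-960471))/w = (779538/(-960471))/(1878294249/963739799) = (779538*(-1/960471))*(963739799/1878294249) = -259846/320157*963739799/1878294249 = -250423931810954/601349051877093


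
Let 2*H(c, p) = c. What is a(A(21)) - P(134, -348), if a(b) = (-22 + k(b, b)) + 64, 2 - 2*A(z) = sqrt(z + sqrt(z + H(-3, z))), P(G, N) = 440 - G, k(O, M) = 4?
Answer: -260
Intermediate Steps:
H(c, p) = c/2
A(z) = 1 - sqrt(z + sqrt(-3/2 + z))/2 (A(z) = 1 - sqrt(z + sqrt(z + (1/2)*(-3)))/2 = 1 - sqrt(z + sqrt(z - 3/2))/2 = 1 - sqrt(z + sqrt(-3/2 + z))/2)
a(b) = 46 (a(b) = (-22 + 4) + 64 = -18 + 64 = 46)
a(A(21)) - P(134, -348) = 46 - (440 - 1*134) = 46 - (440 - 134) = 46 - 1*306 = 46 - 306 = -260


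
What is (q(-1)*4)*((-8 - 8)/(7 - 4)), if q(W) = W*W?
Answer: -64/3 ≈ -21.333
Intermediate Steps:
q(W) = W²
(q(-1)*4)*((-8 - 8)/(7 - 4)) = ((-1)²*4)*((-8 - 8)/(7 - 4)) = (1*4)*(-16/3) = 4*(-16*⅓) = 4*(-16/3) = -64/3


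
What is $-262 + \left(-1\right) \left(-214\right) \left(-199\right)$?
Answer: $-42848$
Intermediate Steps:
$-262 + \left(-1\right) \left(-214\right) \left(-199\right) = -262 + 214 \left(-199\right) = -262 - 42586 = -42848$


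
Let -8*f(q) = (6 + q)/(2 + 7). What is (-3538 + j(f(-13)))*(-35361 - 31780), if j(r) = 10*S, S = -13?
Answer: 246273188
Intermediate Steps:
f(q) = -1/12 - q/72 (f(q) = -(6 + q)/(8*(2 + 7)) = -(6 + q)/(8*9) = -(2/3 + q/9)/8 = -1/12 - q/72)
j(r) = -130 (j(r) = 10*(-13) = -130)
(-3538 + j(f(-13)))*(-35361 - 31780) = (-3538 - 130)*(-35361 - 31780) = -3668*(-67141) = 246273188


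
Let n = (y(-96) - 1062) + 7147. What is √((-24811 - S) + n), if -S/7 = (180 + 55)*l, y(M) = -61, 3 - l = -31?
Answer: 3*√4127 ≈ 192.73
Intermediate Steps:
l = 34 (l = 3 - 1*(-31) = 3 + 31 = 34)
S = -55930 (S = -7*(180 + 55)*34 = -1645*34 = -7*7990 = -55930)
n = 6024 (n = (-61 - 1062) + 7147 = -1123 + 7147 = 6024)
√((-24811 - S) + n) = √((-24811 - 1*(-55930)) + 6024) = √((-24811 + 55930) + 6024) = √(31119 + 6024) = √37143 = 3*√4127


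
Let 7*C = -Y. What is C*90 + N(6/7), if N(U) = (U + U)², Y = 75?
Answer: -47106/49 ≈ -961.35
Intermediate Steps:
C = -75/7 (C = (-1*75)/7 = (⅐)*(-75) = -75/7 ≈ -10.714)
N(U) = 4*U² (N(U) = (2*U)² = 4*U²)
C*90 + N(6/7) = -75/7*90 + 4*(6/7)² = -6750/7 + 4*(6*(⅐))² = -6750/7 + 4*(6/7)² = -6750/7 + 4*(36/49) = -6750/7 + 144/49 = -47106/49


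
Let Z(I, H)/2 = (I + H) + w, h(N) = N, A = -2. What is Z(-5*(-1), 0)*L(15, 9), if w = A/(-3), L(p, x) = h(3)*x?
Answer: 306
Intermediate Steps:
L(p, x) = 3*x
w = 2/3 (w = -2/(-3) = -2*(-1/3) = 2/3 ≈ 0.66667)
Z(I, H) = 4/3 + 2*H + 2*I (Z(I, H) = 2*((I + H) + 2/3) = 2*((H + I) + 2/3) = 2*(2/3 + H + I) = 4/3 + 2*H + 2*I)
Z(-5*(-1), 0)*L(15, 9) = (4/3 + 2*0 + 2*(-5*(-1)))*(3*9) = (4/3 + 0 + 2*5)*27 = (4/3 + 0 + 10)*27 = (34/3)*27 = 306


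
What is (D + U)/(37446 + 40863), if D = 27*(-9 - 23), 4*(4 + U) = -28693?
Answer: -4595/44748 ≈ -0.10269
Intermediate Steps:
U = -28709/4 (U = -4 + (1/4)*(-28693) = -4 - 28693/4 = -28709/4 ≈ -7177.3)
D = -864 (D = 27*(-32) = -864)
(D + U)/(37446 + 40863) = (-864 - 28709/4)/(37446 + 40863) = -32165/4/78309 = -32165/4*1/78309 = -4595/44748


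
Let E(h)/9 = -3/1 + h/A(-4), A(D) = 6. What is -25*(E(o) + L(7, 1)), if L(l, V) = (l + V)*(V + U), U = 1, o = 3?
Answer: 325/2 ≈ 162.50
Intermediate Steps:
E(h) = -27 + 3*h/2 (E(h) = 9*(-3/1 + h/6) = 9*(-3*1 + h*(⅙)) = 9*(-3 + h/6) = -27 + 3*h/2)
L(l, V) = (1 + V)*(V + l) (L(l, V) = (l + V)*(V + 1) = (V + l)*(1 + V) = (1 + V)*(V + l))
-25*(E(o) + L(7, 1)) = -25*((-27 + (3/2)*3) + (1 + 7 + 1² + 1*7)) = -25*((-27 + 9/2) + (1 + 7 + 1 + 7)) = -25*(-45/2 + 16) = -25*(-13/2) = 325/2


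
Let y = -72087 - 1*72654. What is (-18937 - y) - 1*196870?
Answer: -71066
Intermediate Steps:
y = -144741 (y = -72087 - 72654 = -144741)
(-18937 - y) - 1*196870 = (-18937 - 1*(-144741)) - 1*196870 = (-18937 + 144741) - 196870 = 125804 - 196870 = -71066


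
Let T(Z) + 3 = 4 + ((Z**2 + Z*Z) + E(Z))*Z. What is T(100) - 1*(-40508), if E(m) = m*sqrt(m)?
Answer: 2140509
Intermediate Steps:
E(m) = m**(3/2)
T(Z) = 1 + Z*(Z**(3/2) + 2*Z**2) (T(Z) = -3 + (4 + ((Z**2 + Z*Z) + Z**(3/2))*Z) = -3 + (4 + ((Z**2 + Z**2) + Z**(3/2))*Z) = -3 + (4 + (2*Z**2 + Z**(3/2))*Z) = -3 + (4 + (Z**(3/2) + 2*Z**2)*Z) = -3 + (4 + Z*(Z**(3/2) + 2*Z**2)) = 1 + Z*(Z**(3/2) + 2*Z**2))
T(100) - 1*(-40508) = (1 + 100**(5/2) + 2*100**3) - 1*(-40508) = (1 + 100000 + 2*1000000) + 40508 = (1 + 100000 + 2000000) + 40508 = 2100001 + 40508 = 2140509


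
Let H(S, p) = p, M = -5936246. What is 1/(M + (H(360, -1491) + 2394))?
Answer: -1/5935343 ≈ -1.6848e-7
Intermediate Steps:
1/(M + (H(360, -1491) + 2394)) = 1/(-5936246 + (-1491 + 2394)) = 1/(-5936246 + 903) = 1/(-5935343) = -1/5935343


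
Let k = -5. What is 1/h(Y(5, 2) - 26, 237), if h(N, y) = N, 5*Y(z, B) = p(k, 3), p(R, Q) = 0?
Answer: -1/26 ≈ -0.038462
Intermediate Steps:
Y(z, B) = 0 (Y(z, B) = (⅕)*0 = 0)
1/h(Y(5, 2) - 26, 237) = 1/(0 - 26) = 1/(-26) = -1/26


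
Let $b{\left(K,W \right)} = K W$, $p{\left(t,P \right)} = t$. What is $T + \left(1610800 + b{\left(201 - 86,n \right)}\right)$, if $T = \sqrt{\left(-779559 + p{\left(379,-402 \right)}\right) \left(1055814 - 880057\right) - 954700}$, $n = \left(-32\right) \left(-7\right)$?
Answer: $1636560 + 2 i \sqrt{34236823490} \approx 1.6366 \cdot 10^{6} + 3.7006 \cdot 10^{5} i$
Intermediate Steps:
$n = 224$
$T = 2 i \sqrt{34236823490}$ ($T = \sqrt{\left(-779559 + 379\right) \left(1055814 - 880057\right) - 954700} = \sqrt{\left(-779180\right) 175757 - 954700} = \sqrt{-136946339260 - 954700} = \sqrt{-136947293960} = 2 i \sqrt{34236823490} \approx 3.7006 \cdot 10^{5} i$)
$T + \left(1610800 + b{\left(201 - 86,n \right)}\right) = 2 i \sqrt{34236823490} + \left(1610800 + \left(201 - 86\right) 224\right) = 2 i \sqrt{34236823490} + \left(1610800 + 115 \cdot 224\right) = 2 i \sqrt{34236823490} + \left(1610800 + 25760\right) = 2 i \sqrt{34236823490} + 1636560 = 1636560 + 2 i \sqrt{34236823490}$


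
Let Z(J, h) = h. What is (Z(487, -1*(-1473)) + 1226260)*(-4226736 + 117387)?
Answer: -5045183375817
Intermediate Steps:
(Z(487, -1*(-1473)) + 1226260)*(-4226736 + 117387) = (-1*(-1473) + 1226260)*(-4226736 + 117387) = (1473 + 1226260)*(-4109349) = 1227733*(-4109349) = -5045183375817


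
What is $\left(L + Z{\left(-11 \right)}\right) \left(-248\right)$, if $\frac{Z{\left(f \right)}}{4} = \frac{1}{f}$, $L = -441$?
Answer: $\frac{1204040}{11} \approx 1.0946 \cdot 10^{5}$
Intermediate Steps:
$Z{\left(f \right)} = \frac{4}{f}$
$\left(L + Z{\left(-11 \right)}\right) \left(-248\right) = \left(-441 + \frac{4}{-11}\right) \left(-248\right) = \left(-441 + 4 \left(- \frac{1}{11}\right)\right) \left(-248\right) = \left(-441 - \frac{4}{11}\right) \left(-248\right) = \left(- \frac{4855}{11}\right) \left(-248\right) = \frac{1204040}{11}$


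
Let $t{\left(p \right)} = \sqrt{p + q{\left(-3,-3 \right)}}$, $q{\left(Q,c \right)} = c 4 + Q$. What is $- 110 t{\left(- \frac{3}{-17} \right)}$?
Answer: $- \frac{660 i \sqrt{119}}{17} \approx - 423.51 i$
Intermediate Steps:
$q{\left(Q,c \right)} = Q + 4 c$ ($q{\left(Q,c \right)} = 4 c + Q = Q + 4 c$)
$t{\left(p \right)} = \sqrt{-15 + p}$ ($t{\left(p \right)} = \sqrt{p + \left(-3 + 4 \left(-3\right)\right)} = \sqrt{p - 15} = \sqrt{-15 + p}$)
$- 110 t{\left(- \frac{3}{-17} \right)} = - 110 \sqrt{-15 - \frac{3}{-17}} = - 110 \sqrt{-15 - - \frac{3}{17}} = - 110 \sqrt{-15 + \frac{3}{17}} = - 110 \sqrt{- \frac{252}{17}} = - 110 \frac{6 i \sqrt{119}}{17} = - \frac{660 i \sqrt{119}}{17}$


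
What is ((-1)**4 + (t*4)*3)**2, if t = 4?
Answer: 2401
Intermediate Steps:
((-1)**4 + (t*4)*3)**2 = ((-1)**4 + (4*4)*3)**2 = (1 + 16*3)**2 = (1 + 48)**2 = 49**2 = 2401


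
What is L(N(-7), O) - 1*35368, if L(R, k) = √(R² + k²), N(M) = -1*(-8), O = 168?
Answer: -35368 + 8*√442 ≈ -35200.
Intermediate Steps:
N(M) = 8
L(N(-7), O) - 1*35368 = √(8² + 168²) - 1*35368 = √(64 + 28224) - 35368 = √28288 - 35368 = 8*√442 - 35368 = -35368 + 8*√442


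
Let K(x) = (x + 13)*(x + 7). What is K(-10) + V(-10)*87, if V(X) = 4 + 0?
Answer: 339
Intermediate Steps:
V(X) = 4
K(x) = (7 + x)*(13 + x) (K(x) = (13 + x)*(7 + x) = (7 + x)*(13 + x))
K(-10) + V(-10)*87 = (91 + (-10)² + 20*(-10)) + 4*87 = (91 + 100 - 200) + 348 = -9 + 348 = 339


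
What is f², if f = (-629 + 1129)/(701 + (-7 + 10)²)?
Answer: 2500/5041 ≈ 0.49593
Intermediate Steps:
f = 50/71 (f = 500/(701 + 3²) = 500/(701 + 9) = 500/710 = 500*(1/710) = 50/71 ≈ 0.70423)
f² = (50/71)² = 2500/5041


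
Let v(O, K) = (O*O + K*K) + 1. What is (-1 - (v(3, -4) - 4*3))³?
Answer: -3375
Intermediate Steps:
v(O, K) = 1 + K² + O² (v(O, K) = (O² + K²) + 1 = (K² + O²) + 1 = 1 + K² + O²)
(-1 - (v(3, -4) - 4*3))³ = (-1 - ((1 + (-4)² + 3²) - 4*3))³ = (-1 - ((1 + 16 + 9) - 12))³ = (-1 - (26 - 12))³ = (-1 - 1*14)³ = (-1 - 14)³ = (-15)³ = -3375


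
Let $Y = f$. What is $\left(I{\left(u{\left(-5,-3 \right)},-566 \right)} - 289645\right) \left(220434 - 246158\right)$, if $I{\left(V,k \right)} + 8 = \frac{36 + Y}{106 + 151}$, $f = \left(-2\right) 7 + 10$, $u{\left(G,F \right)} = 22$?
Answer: $\frac{1914914856236}{257} \approx 7.451 \cdot 10^{9}$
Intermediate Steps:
$f = -4$ ($f = -14 + 10 = -4$)
$Y = -4$
$I{\left(V,k \right)} = - \frac{2024}{257}$ ($I{\left(V,k \right)} = -8 + \frac{36 - 4}{106 + 151} = -8 + \frac{32}{257} = - \frac{2024}{257}$)
$\left(I{\left(u{\left(-5,-3 \right)},-566 \right)} - 289645\right) \left(220434 - 246158\right) = \left(- \frac{2024}{257} - 289645\right) \left(220434 - 246158\right) = \left(- \frac{74440789}{257}\right) \left(-25724\right) = \frac{1914914856236}{257}$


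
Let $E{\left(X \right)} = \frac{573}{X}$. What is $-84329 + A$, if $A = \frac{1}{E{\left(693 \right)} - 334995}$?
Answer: $- \frac{6525686158397}{77383654} \approx -84329.0$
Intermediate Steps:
$A = - \frac{231}{77383654}$ ($A = \frac{1}{\frac{573}{693} - 334995} = \frac{1}{573 \cdot \frac{1}{693} - 334995} = \frac{1}{\frac{191}{231} - 334995} = \frac{1}{- \frac{77383654}{231}} = - \frac{231}{77383654} \approx -2.9851 \cdot 10^{-6}$)
$-84329 + A = -84329 - \frac{231}{77383654} = - \frac{6525686158397}{77383654}$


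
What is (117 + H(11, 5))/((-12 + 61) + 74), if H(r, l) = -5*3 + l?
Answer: 107/123 ≈ 0.86992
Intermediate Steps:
H(r, l) = -15 + l
(117 + H(11, 5))/((-12 + 61) + 74) = (117 + (-15 + 5))/((-12 + 61) + 74) = (117 - 10)/(49 + 74) = 107/123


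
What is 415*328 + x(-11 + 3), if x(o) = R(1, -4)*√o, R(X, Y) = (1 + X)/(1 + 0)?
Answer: 136120 + 4*I*√2 ≈ 1.3612e+5 + 5.6569*I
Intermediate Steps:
R(X, Y) = 1 + X (R(X, Y) = (1 + X)/1 = (1 + X)*1 = 1 + X)
x(o) = 2*√o (x(o) = (1 + 1)*√o = 2*√o)
415*328 + x(-11 + 3) = 415*328 + 2*√(-11 + 3) = 136120 + 2*√(-8) = 136120 + 2*(2*I*√2) = 136120 + 4*I*√2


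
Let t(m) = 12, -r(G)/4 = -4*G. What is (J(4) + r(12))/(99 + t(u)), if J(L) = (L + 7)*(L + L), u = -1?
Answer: 280/111 ≈ 2.5225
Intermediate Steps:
r(G) = 16*G (r(G) = -(-16)*G = 16*G)
J(L) = 2*L*(7 + L) (J(L) = (7 + L)*(2*L) = 2*L*(7 + L))
(J(4) + r(12))/(99 + t(u)) = (2*4*(7 + 4) + 16*12)/(99 + 12) = (2*4*11 + 192)/111 = (88 + 192)/111 = (1/111)*280 = 280/111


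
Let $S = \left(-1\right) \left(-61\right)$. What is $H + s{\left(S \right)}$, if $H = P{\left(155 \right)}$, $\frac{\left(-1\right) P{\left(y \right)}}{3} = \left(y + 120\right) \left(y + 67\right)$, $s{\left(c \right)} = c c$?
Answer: $-179429$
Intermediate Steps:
$S = 61$
$s{\left(c \right)} = c^{2}$
$P{\left(y \right)} = - 3 \left(67 + y\right) \left(120 + y\right)$ ($P{\left(y \right)} = - 3 \left(y + 120\right) \left(y + 67\right) = - 3 \left(120 + y\right) \left(67 + y\right) = - 3 \left(67 + y\right) \left(120 + y\right)$)
$H = -183150$ ($H = -24120 - 86955 - 3 \cdot 155^{2} = -24120 - 86955 - 72075 = -183150$)
$H + s{\left(S \right)} = -183150 + 61^{2} = -183150 + 3721 = -179429$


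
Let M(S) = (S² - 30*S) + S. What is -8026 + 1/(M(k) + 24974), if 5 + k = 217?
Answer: -511818019/63770 ≈ -8026.0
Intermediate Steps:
k = 212 (k = -5 + 217 = 212)
M(S) = S² - 29*S
-8026 + 1/(M(k) + 24974) = -8026 + 1/(212*(-29 + 212) + 24974) = -8026 + 1/(212*183 + 24974) = -8026 + 1/(38796 + 24974) = -8026 + 1/63770 = -511818019/63770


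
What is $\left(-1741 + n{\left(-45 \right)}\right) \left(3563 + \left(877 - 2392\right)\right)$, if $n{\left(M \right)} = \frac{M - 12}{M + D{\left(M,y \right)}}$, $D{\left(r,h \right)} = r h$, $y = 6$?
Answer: $- \frac{374345728}{105} \approx -3.5652 \cdot 10^{6}$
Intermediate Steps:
$D{\left(r,h \right)} = h r$
$n{\left(M \right)} = \frac{-12 + M}{7 M}$ ($n{\left(M \right)} = \frac{M - 12}{M + 6 M} = \frac{-12 + M}{7 M}$)
$\left(-1741 + n{\left(-45 \right)}\right) \left(3563 + \left(877 - 2392\right)\right) = \left(-1741 + \frac{-12 - 45}{7 \left(-45\right)}\right) \left(3563 + \left(877 - 2392\right)\right) = \left(-1741 + \frac{1}{7} \left(- \frac{1}{45}\right) \left(-57\right)\right) \left(3563 - 1515\right) = \left(-1741 + \frac{19}{105}\right) 2048 = \left(- \frac{182786}{105}\right) 2048 = - \frac{374345728}{105}$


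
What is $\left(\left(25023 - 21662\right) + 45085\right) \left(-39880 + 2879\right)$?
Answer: $-1792550446$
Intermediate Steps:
$\left(\left(25023 - 21662\right) + 45085\right) \left(-39880 + 2879\right) = \left(3361 + 45085\right) \left(-37001\right) = 48446 \left(-37001\right) = -1792550446$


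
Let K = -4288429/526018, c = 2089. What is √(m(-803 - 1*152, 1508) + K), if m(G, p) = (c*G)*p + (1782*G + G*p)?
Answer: I*√833292925764455194562/526018 ≈ 54878.0*I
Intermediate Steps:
m(G, p) = 1782*G + 2090*G*p (m(G, p) = (2089*G)*p + (1782*G + G*p) = 2089*G*p + (1782*G + G*p) = 1782*G + 2090*G*p)
K = -4288429/526018 (K = -4288429*1/526018 = -4288429/526018 ≈ -8.1526)
√(m(-803 - 1*152, 1508) + K) = √(22*(-803 - 1*152)*(81 + 95*1508) - 4288429/526018) = √(22*(-803 - 152)*(81 + 143260) - 4288429/526018) = √(22*(-955)*143341 - 4288429/526018) = √(-3011594410 - 4288429/526018) = √(-1584152872647809/526018) = I*√833292925764455194562/526018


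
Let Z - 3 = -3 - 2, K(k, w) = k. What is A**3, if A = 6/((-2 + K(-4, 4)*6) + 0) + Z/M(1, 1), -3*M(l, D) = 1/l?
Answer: 421875/2197 ≈ 192.02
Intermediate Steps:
Z = -2 (Z = 3 + (-3 - 2) = 3 - 5 = -2)
M(l, D) = -1/(3*l)
A = 75/13 (A = 6/((-2 - 4*6) + 0) - 2/((-1/3/1)) = 6/((-2 - 24) + 0) - 2/((-1/3*1)) = 6/(-26 + 0) - 2/(-1/3) = 6/(-26) - 2*(-3) = 6*(-1/26) + 6 = -3/13 + 6 = 75/13 ≈ 5.7692)
A**3 = (75/13)**3 = 421875/2197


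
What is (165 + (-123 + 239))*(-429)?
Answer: -120549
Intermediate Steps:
(165 + (-123 + 239))*(-429) = (165 + 116)*(-429) = 281*(-429) = -120549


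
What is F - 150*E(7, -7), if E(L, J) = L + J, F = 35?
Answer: 35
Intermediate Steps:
E(L, J) = J + L
F - 150*E(7, -7) = 35 - 150*(-7 + 7) = 35 - 150*0 = 35 + 0 = 35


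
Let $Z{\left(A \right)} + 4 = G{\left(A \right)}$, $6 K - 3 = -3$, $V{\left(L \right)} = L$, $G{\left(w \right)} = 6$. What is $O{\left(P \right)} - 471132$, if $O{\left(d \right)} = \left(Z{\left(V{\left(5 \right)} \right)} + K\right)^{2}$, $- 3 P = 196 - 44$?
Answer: $-471128$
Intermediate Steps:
$K = 0$ ($K = \frac{1}{2} + \frac{1}{6} \left(-3\right) = \frac{1}{2} - \frac{1}{2} = 0$)
$Z{\left(A \right)} = 2$ ($Z{\left(A \right)} = -4 + 6 = 2$)
$P = - \frac{152}{3}$ ($P = - \frac{196 - 44}{3} = \left(- \frac{1}{3}\right) 152 = - \frac{152}{3} \approx -50.667$)
$O{\left(d \right)} = 4$ ($O{\left(d \right)} = \left(2 + 0\right)^{2} = 2^{2} = 4$)
$O{\left(P \right)} - 471132 = 4 - 471132 = -471128$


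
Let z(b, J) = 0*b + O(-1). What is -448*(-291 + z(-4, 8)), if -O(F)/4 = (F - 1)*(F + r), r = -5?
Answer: 151872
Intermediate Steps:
O(F) = -4*(-1 + F)*(-5 + F) (O(F) = -4*(F - 1)*(F - 5) = -4*(-1 + F)*(-5 + F))
z(b, J) = -48 (z(b, J) = 0*b + (-20 - 4*(-1)**2 + 24*(-1)) = 0 + (-20 - 4*1 - 24) = 0 + (-20 - 4 - 24) = 0 - 48 = -48)
-448*(-291 + z(-4, 8)) = -448*(-291 - 48) = -448*(-339) = 151872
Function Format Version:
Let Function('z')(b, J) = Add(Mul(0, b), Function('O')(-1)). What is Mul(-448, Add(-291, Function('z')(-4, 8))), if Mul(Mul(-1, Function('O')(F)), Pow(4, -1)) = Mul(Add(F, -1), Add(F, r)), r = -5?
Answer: 151872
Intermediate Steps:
Function('O')(F) = Mul(-4, Add(-1, F), Add(-5, F)) (Function('O')(F) = Mul(-4, Mul(Add(F, -1), Add(F, -5))) = Mul(-4, Mul(Add(-1, F), Add(-5, F))) = Mul(-4, Add(-1, F), Add(-5, F)))
Function('z')(b, J) = -48 (Function('z')(b, J) = Add(Mul(0, b), Add(-20, Mul(-4, Pow(-1, 2)), Mul(24, -1))) = Add(0, Add(-20, Mul(-4, 1), -24)) = Add(0, Add(-20, -4, -24)) = Add(0, -48) = -48)
Mul(-448, Add(-291, Function('z')(-4, 8))) = Mul(-448, Add(-291, -48)) = Mul(-448, -339) = 151872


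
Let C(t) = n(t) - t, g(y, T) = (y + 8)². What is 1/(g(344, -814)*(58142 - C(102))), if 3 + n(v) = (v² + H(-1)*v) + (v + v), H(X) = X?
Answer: 1/5915300864 ≈ 1.6905e-10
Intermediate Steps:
g(y, T) = (8 + y)²
n(v) = -3 + v + v² (n(v) = -3 + ((v² - v) + (v + v)) = -3 + ((v² - v) + 2*v) = -3 + (v + v²) = -3 + v + v²)
C(t) = -3 + t² (C(t) = (-3 + t + t²) - t = -3 + t²)
1/(g(344, -814)*(58142 - C(102))) = 1/(((8 + 344)²)*(58142 - (-3 + 102²))) = 1/((352²)*(58142 - (-3 + 10404))) = 1/(123904*(58142 - 1*10401)) = 1/(123904*(58142 - 10401)) = (1/123904)/47741 = (1/123904)*(1/47741) = 1/5915300864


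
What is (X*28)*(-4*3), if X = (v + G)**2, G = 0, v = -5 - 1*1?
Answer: -12096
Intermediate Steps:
v = -6 (v = -5 - 1 = -6)
X = 36 (X = (-6 + 0)**2 = (-6)**2 = 36)
(X*28)*(-4*3) = (36*28)*(-4*3) = 1008*(-12) = -12096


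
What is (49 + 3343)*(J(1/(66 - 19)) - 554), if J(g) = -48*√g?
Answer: -1879168 - 162816*√47/47 ≈ -1.9029e+6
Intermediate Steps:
(49 + 3343)*(J(1/(66 - 19)) - 554) = (49 + 3343)*(-48/√(66 - 19) - 554) = 3392*(-48*√47/47 - 554) = 3392*(-554 - 48*√47/47) = -1879168 - 162816*√47/47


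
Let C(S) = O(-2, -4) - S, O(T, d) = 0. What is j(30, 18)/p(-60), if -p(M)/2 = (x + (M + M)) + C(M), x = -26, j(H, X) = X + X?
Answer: 9/43 ≈ 0.20930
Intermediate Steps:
j(H, X) = 2*X
C(S) = -S (C(S) = 0 - S = -S)
p(M) = 52 - 2*M (p(M) = -2*((-26 + (M + M)) - M) = -2*((-26 + 2*M) - M) = -2*(-26 + M) = 52 - 2*M)
j(30, 18)/p(-60) = (2*18)/(52 - 2*(-60)) = 36/(52 + 120) = 36/172 = 36*(1/172) = 9/43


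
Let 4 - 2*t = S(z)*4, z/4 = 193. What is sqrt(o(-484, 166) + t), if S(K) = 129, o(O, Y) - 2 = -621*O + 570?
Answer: 4*sqrt(18805) ≈ 548.53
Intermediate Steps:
z = 772 (z = 4*193 = 772)
o(O, Y) = 572 - 621*O (o(O, Y) = 2 + (-621*O + 570) = 2 + (570 - 621*O) = 572 - 621*O)
t = -256 (t = 2 - 129*4/2 = 2 - 1/2*516 = 2 - 258 = -256)
sqrt(o(-484, 166) + t) = sqrt((572 - 621*(-484)) - 256) = sqrt((572 + 300564) - 256) = sqrt(301136 - 256) = sqrt(300880) = 4*sqrt(18805)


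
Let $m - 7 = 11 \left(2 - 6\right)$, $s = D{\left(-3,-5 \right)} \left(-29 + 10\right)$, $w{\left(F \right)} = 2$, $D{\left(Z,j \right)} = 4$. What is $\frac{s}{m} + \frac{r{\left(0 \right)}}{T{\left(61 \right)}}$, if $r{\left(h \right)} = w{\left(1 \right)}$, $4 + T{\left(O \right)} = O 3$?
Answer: $\frac{13678}{6623} \approx 2.0652$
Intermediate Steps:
$T{\left(O \right)} = -4 + 3 O$ ($T{\left(O \right)} = -4 + O 3 = -4 + 3 O$)
$r{\left(h \right)} = 2$
$s = -76$ ($s = 4 \left(-29 + 10\right) = 4 \left(-19\right) = -76$)
$m = -37$ ($m = 7 + 11 \left(2 - 6\right) = 7 + 11 \left(-4\right) = 7 - 44 = -37$)
$\frac{s}{m} + \frac{r{\left(0 \right)}}{T{\left(61 \right)}} = - \frac{76}{-37} + \frac{2}{-4 + 3 \cdot 61} = \left(-76\right) \left(- \frac{1}{37}\right) + \frac{2}{-4 + 183} = \frac{76}{37} + \frac{2}{179} = \frac{13678}{6623}$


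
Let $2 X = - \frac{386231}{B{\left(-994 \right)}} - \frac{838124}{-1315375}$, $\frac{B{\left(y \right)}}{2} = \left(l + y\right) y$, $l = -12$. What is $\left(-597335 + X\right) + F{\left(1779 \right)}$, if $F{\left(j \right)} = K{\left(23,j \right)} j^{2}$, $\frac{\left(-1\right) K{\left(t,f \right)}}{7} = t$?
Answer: $- \frac{2683987808256138242553}{5261310586000} \approx -5.1014 \cdot 10^{8}$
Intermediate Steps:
$K{\left(t,f \right)} = - 7 t$
$B{\left(y \right)} = 2 y \left(-12 + y\right)$ ($B{\left(y \right)} = 2 \left(-12 + y\right) y = 2 y \left(-12 + y\right)$)
$X = \frac{1168149053447}{5261310586000}$ ($X = \frac{- \frac{386231}{2 \left(-994\right) \left(-12 - 994\right)} - \frac{838124}{-1315375}}{2} = \frac{- \frac{386231}{2 \left(-994\right) \left(-1006\right)} - - \frac{838124}{1315375}}{2} = \frac{- \frac{386231}{1999928} + \frac{838124}{1315375}}{2} = \frac{1}{2} \cdot \frac{1168149053447}{2630655293000} = \frac{1168149053447}{5261310586000} \approx 0.22203$)
$F{\left(j \right)} = - 161 j^{2}$ ($F{\left(j \right)} = \left(-7\right) 23 j^{2} = - 161 j^{2}$)
$\left(-597335 + X\right) + F{\left(1779 \right)} = \left(-597335 + \frac{1168149053447}{5261310586000}\right) - 161 \cdot 1779^{2} = - \frac{3142763790739256553}{5261310586000} - 509539401 = - \frac{2683987808256138242553}{5261310586000}$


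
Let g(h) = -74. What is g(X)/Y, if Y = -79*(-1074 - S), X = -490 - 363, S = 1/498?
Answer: -36852/42253387 ≈ -0.00087217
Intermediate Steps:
S = 1/498 ≈ 0.0020080
X = -853
Y = 42253387/498 (Y = -79*(-1074 - 1*1/498) = -79*(-1074 - 1/498) = -79*(-534853/498) = 42253387/498 ≈ 84846.)
g(X)/Y = -74/42253387/498 = -74*498/42253387 = -36852/42253387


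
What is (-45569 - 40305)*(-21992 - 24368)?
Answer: 3981118640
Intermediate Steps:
(-45569 - 40305)*(-21992 - 24368) = -85874*(-46360) = 3981118640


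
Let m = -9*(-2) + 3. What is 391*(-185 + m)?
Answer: -64124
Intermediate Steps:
m = 21 (m = 18 + 3 = 21)
391*(-185 + m) = 391*(-185 + 21) = 391*(-164) = -64124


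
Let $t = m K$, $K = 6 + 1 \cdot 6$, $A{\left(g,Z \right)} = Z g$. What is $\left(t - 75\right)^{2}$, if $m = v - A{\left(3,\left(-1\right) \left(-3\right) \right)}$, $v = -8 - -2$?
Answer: $65025$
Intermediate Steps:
$K = 12$ ($K = 6 + 6 = 12$)
$v = -6$ ($v = -8 + 2 = -6$)
$m = -15$ ($m = -6 - \left(-1\right) \left(-3\right) 3 = -6 - 3 \cdot 3 = -6 - 9 = -15$)
$t = -180$ ($t = \left(-15\right) 12 = -180$)
$\left(t - 75\right)^{2} = \left(-180 - 75\right)^{2} = \left(-255\right)^{2} = 65025$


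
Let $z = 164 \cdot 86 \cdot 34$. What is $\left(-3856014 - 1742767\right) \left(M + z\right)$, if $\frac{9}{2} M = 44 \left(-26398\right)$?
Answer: $- \frac{11157250776800}{9} \approx -1.2397 \cdot 10^{12}$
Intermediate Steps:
$z = 479536$ ($z = 14104 \cdot 34 = 479536$)
$M = - \frac{2323024}{9}$ ($M = \frac{2 \cdot 44 \left(-26398\right)}{9} = \frac{2}{9} \left(-1161512\right) = - \frac{2323024}{9} \approx -2.5811 \cdot 10^{5}$)
$\left(-3856014 - 1742767\right) \left(M + z\right) = \left(-3856014 - 1742767\right) \left(- \frac{2323024}{9} + 479536\right) = \left(-5598781\right) \frac{1992800}{9} = - \frac{11157250776800}{9}$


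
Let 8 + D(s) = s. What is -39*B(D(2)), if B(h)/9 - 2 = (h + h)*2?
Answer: 7722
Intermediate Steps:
D(s) = -8 + s
B(h) = 18 + 36*h (B(h) = 18 + 9*((h + h)*2) = 18 + 9*((2*h)*2) = 18 + 9*(4*h) = 18 + 36*h)
-39*B(D(2)) = -39*(18 + 36*(-8 + 2)) = -39*(18 + 36*(-6)) = -39*(18 - 216) = -39*(-198) = 7722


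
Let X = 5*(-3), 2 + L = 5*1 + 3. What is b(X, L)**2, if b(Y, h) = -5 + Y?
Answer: 400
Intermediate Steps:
L = 6 (L = -2 + (5*1 + 3) = -2 + (5 + 3) = -2 + 8 = 6)
X = -15
b(X, L)**2 = (-5 - 15)**2 = (-20)**2 = 400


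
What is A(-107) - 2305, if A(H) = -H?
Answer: -2198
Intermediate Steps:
A(-107) - 2305 = -1*(-107) - 2305 = 107 - 2305 = -2198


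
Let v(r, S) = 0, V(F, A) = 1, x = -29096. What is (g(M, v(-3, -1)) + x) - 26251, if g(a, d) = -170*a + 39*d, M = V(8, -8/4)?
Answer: -55517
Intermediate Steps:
M = 1
(g(M, v(-3, -1)) + x) - 26251 = ((-170*1 + 39*0) - 29096) - 26251 = ((-170 + 0) - 29096) - 26251 = (-170 - 29096) - 26251 = -29266 - 26251 = -55517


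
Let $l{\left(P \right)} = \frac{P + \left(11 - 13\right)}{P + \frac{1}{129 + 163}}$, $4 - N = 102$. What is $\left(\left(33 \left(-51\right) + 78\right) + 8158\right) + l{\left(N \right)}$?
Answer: $\frac{37508659}{5723} \approx 6554.0$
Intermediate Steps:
$N = -98$ ($N = 4 - 102 = -98$)
$l{\left(P \right)} = \frac{-2 + P}{\frac{1}{292} + P}$ ($l{\left(P \right)} = \frac{P - 2}{P + \frac{1}{292}} = \frac{-2 + P}{P + \frac{1}{292}} = \frac{-2 + P}{\frac{1}{292} + P}$)
$\left(\left(33 \left(-51\right) + 78\right) + 8158\right) + l{\left(N \right)} = \left(\left(33 \left(-51\right) + 78\right) + 8158\right) + \frac{292 \left(-2 - 98\right)}{1 + 292 \left(-98\right)} = \left(\left(-1683 + 78\right) + 8158\right) + 292 \frac{1}{1 - 28616} \left(-100\right) = \left(-1605 + 8158\right) + 292 \frac{1}{-28615} \left(-100\right) = 6553 + 292 \left(- \frac{1}{28615}\right) \left(-100\right) = 6553 + \frac{5840}{5723} = \frac{37508659}{5723}$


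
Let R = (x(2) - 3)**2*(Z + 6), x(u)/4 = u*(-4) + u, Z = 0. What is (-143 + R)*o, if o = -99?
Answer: -418869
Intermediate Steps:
x(u) = -12*u (x(u) = 4*(u*(-4) + u) = 4*(-4*u + u) = 4*(-3*u) = -12*u)
R = 4374 (R = (-12*2 - 3)**2*(0 + 6) = (-24 - 3)**2*6 = (-27)**2*6 = 729*6 = 4374)
(-143 + R)*o = (-143 + 4374)*(-99) = 4231*(-99) = -418869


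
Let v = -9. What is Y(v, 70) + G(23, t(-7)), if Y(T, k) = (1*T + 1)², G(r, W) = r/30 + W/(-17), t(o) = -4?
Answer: 33151/510 ≈ 65.002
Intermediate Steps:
G(r, W) = -W/17 + r/30 (G(r, W) = r*(1/30) + W*(-1/17) = r/30 - W/17 = -W/17 + r/30)
Y(T, k) = (1 + T)² (Y(T, k) = (T + 1)² = (1 + T)²)
Y(v, 70) + G(23, t(-7)) = (1 - 9)² + (-1/17*(-4) + (1/30)*23) = (-8)² + (4/17 + 23/30) = 64 + 511/510 = 33151/510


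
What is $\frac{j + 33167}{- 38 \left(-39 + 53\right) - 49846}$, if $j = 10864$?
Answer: $- \frac{44031}{50378} \approx -0.87401$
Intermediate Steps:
$\frac{j + 33167}{- 38 \left(-39 + 53\right) - 49846} = \frac{10864 + 33167}{- 38 \left(-39 + 53\right) - 49846} = \frac{44031}{\left(-38\right) 14 - 49846} = \frac{44031}{-532 - 49846} = \frac{44031}{-50378} = 44031 \left(- \frac{1}{50378}\right) = - \frac{44031}{50378}$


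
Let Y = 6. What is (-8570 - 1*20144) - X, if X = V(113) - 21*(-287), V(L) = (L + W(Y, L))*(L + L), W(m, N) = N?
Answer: -85817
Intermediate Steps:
V(L) = 4*L² (V(L) = (L + L)*(L + L) = (2*L)*(2*L) = 4*L²)
X = 57103 (X = 4*113² - 21*(-287) = 4*12769 + 6027 = 51076 + 6027 = 57103)
(-8570 - 1*20144) - X = (-8570 - 1*20144) - 1*57103 = (-8570 - 20144) - 57103 = -28714 - 57103 = -85817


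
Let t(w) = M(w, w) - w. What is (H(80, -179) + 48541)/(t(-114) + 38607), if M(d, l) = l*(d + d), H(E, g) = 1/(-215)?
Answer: 10436314/13913295 ≈ 0.75010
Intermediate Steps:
H(E, g) = -1/215
M(d, l) = 2*d*l (M(d, l) = l*(2*d) = 2*d*l)
t(w) = -w + 2*w² (t(w) = 2*w*w - w = 2*w² - w = -w + 2*w²)
(H(80, -179) + 48541)/(t(-114) + 38607) = (-1/215 + 48541)/(-114*(-1 + 2*(-114)) + 38607) = 10436314/(215*(-114*(-1 - 228) + 38607)) = 10436314/(215*(-114*(-229) + 38607)) = 10436314/(215*(26106 + 38607)) = (10436314/215)/64713 = (10436314/215)*(1/64713) = 10436314/13913295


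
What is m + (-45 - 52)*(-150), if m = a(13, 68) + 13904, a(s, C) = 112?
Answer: 28566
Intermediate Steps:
m = 14016 (m = 112 + 13904 = 14016)
m + (-45 - 52)*(-150) = 14016 + (-45 - 52)*(-150) = 14016 - 97*(-150) = 14016 + 14550 = 28566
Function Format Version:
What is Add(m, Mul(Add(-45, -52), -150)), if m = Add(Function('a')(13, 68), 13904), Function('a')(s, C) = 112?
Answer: 28566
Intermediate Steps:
m = 14016 (m = Add(112, 13904) = 14016)
Add(m, Mul(Add(-45, -52), -150)) = Add(14016, Mul(Add(-45, -52), -150)) = Add(14016, Mul(-97, -150)) = Add(14016, 14550) = 28566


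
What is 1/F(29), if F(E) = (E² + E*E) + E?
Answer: 1/1711 ≈ 0.00058445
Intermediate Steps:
F(E) = E + 2*E² (F(E) = (E² + E²) + E = 2*E² + E = E + 2*E²)
1/F(29) = 1/(29*(1 + 2*29)) = 1/(29*(1 + 58)) = 1/(29*59) = 1/1711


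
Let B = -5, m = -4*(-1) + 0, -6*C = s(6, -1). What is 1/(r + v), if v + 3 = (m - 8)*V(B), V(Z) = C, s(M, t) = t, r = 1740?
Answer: 3/5209 ≈ 0.00057593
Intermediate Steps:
C = 1/6 (C = -1/6*(-1) = 1/6 ≈ 0.16667)
m = 4 (m = 4 + 0 = 4)
V(Z) = 1/6
v = -11/3 (v = -3 + (4 - 8)*(1/6) = -3 - 4*1/6 = -3 - 2/3 = -11/3 ≈ -3.6667)
1/(r + v) = 1/(1740 - 11/3) = 1/(5209/3) = 3/5209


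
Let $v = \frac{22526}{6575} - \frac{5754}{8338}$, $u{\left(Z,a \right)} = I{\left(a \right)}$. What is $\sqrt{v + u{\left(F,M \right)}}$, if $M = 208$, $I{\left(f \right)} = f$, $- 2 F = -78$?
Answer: $\frac{\sqrt{6333646948825493}}{5482235} \approx 14.517$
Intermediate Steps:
$F = 39$ ($F = \left(- \frac{1}{2}\right) \left(-78\right) = 39$)
$u{\left(Z,a \right)} = a$
$v = \frac{74994619}{27411175}$ ($v = 22526 \cdot \frac{1}{6575} - \frac{2877}{4169} = \frac{22526}{6575} - \frac{2877}{4169} = \frac{74994619}{27411175} \approx 2.7359$)
$\sqrt{v + u{\left(F,M \right)}} = \sqrt{\frac{74994619}{27411175} + 208} = \sqrt{\frac{5776519019}{27411175}} = \frac{\sqrt{6333646948825493}}{5482235}$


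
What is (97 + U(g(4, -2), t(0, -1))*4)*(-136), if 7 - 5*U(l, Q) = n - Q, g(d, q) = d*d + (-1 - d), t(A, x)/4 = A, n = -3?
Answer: -14280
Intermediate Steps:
t(A, x) = 4*A
g(d, q) = -1 + d**2 - d (g(d, q) = d**2 + (-1 - d) = -1 + d**2 - d)
U(l, Q) = 2 + Q/5 (U(l, Q) = 7/5 - (-3 - Q)/5 = 7/5 + (3/5 + Q/5) = 2 + Q/5)
(97 + U(g(4, -2), t(0, -1))*4)*(-136) = (97 + (2 + (4*0)/5)*4)*(-136) = (97 + (2 + (1/5)*0)*4)*(-136) = (97 + (2 + 0)*4)*(-136) = (97 + 2*4)*(-136) = (97 + 8)*(-136) = 105*(-136) = -14280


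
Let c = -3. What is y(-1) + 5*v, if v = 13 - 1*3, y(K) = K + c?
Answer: 46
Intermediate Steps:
y(K) = -3 + K (y(K) = K - 3 = -3 + K)
v = 10 (v = 13 - 3 = 10)
y(-1) + 5*v = (-3 - 1) + 5*10 = -4 + 50 = 46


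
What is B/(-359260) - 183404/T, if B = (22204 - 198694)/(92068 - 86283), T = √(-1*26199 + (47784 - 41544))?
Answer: 17649/207831910 + 183404*I*√19959/19959 ≈ 8.492e-5 + 1298.2*I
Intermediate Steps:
T = I*√19959 (T = √(-26199 + 6240) = √(-19959) = I*√19959 ≈ 141.28*I)
B = -35298/1157 (B = -176490/5785 = -176490*1/5785 = -35298/1157 ≈ -30.508)
B/(-359260) - 183404/T = -35298/1157/(-359260) - 183404*(-I*√19959/19959) = -35298/1157*(-1/359260) - (-183404)*I*√19959/19959 = 17649/207831910 + 183404*I*√19959/19959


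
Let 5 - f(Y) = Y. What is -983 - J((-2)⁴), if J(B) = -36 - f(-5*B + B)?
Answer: -878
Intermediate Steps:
f(Y) = 5 - Y
J(B) = -41 - 4*B (J(B) = -36 - (5 - (-5*B + B)) = -36 - (5 - (-4)*B) = -36 - (5 + 4*B) = -36 + (-5 - 4*B) = -41 - 4*B)
-983 - J((-2)⁴) = -983 - (-41 - 4*(-2)⁴) = -983 - (-41 - 4*16) = -983 - (-41 - 64) = -983 - 1*(-105) = -983 + 105 = -878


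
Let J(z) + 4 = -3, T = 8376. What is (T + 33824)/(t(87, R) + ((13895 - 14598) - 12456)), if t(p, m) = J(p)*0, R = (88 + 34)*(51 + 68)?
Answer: -42200/13159 ≈ -3.2069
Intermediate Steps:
J(z) = -7 (J(z) = -4 - 3 = -7)
R = 14518 (R = 122*119 = 14518)
t(p, m) = 0 (t(p, m) = -7*0 = 0)
(T + 33824)/(t(87, R) + ((13895 - 14598) - 12456)) = (8376 + 33824)/(0 + ((13895 - 14598) - 12456)) = 42200/(0 + (-703 - 12456)) = 42200/(0 - 13159) = 42200/(-13159) = 42200*(-1/13159) = -42200/13159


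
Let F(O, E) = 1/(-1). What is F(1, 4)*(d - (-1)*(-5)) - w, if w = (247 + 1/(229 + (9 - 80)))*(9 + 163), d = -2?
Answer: -3355769/79 ≈ -42478.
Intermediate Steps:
F(O, E) = -1
w = 3356322/79 (w = (247 + 1/(229 - 71))*172 = (247 + 1/158)*172 = (39027/158)*172 = 3356322/79 ≈ 42485.)
F(1, 4)*(d - (-1)*(-5)) - w = -(-2 - (-1)*(-5)) - 1*3356322/79 = -(-2 - 1*5) - 3356322/79 = -(-2 - 5) - 3356322/79 = -1*(-7) - 3356322/79 = 7 - 3356322/79 = -3355769/79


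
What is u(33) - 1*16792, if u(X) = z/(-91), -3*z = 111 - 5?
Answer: -4584110/273 ≈ -16792.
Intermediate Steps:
z = -106/3 (z = -(111 - 5)/3 = -⅓*106 = -106/3 ≈ -35.333)
u(X) = 106/273 (u(X) = -106/3/(-91) = -106/3*(-1/91) = 106/273)
u(33) - 1*16792 = 106/273 - 1*16792 = 106/273 - 16792 = -4584110/273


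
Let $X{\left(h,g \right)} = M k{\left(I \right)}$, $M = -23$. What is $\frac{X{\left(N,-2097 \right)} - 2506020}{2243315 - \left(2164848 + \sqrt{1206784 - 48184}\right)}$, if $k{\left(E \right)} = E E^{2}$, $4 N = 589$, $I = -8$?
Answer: $- \frac{195715843948}{6155911489} - \frac{24942440 \sqrt{11586}}{6155911489} \approx -32.229$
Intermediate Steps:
$N = \frac{589}{4}$ ($N = \frac{1}{4} \cdot 589 = \frac{589}{4} \approx 147.25$)
$k{\left(E \right)} = E^{3}$
$X{\left(h,g \right)} = 11776$ ($X{\left(h,g \right)} = - 23 \left(-8\right)^{3} = \left(-23\right) \left(-512\right) = 11776$)
$\frac{X{\left(N,-2097 \right)} - 2506020}{2243315 - \left(2164848 + \sqrt{1206784 - 48184}\right)} = \frac{11776 - 2506020}{2243315 - \left(2164848 + \sqrt{1206784 - 48184}\right)} = - \frac{2494244}{2243315 - \left(2164848 + \sqrt{1158600}\right)} = - \frac{2494244}{2243315 - \left(2164848 + 10 \sqrt{11586}\right)} = - \frac{2494244}{78467 - 10 \sqrt{11586}}$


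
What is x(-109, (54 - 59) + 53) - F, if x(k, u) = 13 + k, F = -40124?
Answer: 40028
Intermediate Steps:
x(-109, (54 - 59) + 53) - F = (13 - 109) - 1*(-40124) = -96 + 40124 = 40028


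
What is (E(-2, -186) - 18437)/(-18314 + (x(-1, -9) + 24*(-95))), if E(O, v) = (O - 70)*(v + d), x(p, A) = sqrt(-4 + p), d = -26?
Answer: 65344762/424112841 + 3173*I*sqrt(5)/424112841 ≈ 0.15407 + 1.6729e-5*I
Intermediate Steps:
E(O, v) = (-70 + O)*(-26 + v) (E(O, v) = (O - 70)*(v - 26) = (-70 + O)*(-26 + v))
(E(-2, -186) - 18437)/(-18314 + (x(-1, -9) + 24*(-95))) = ((1820 - 70*(-186) - 26*(-2) - 2*(-186)) - 18437)/(-18314 + (sqrt(-4 - 1) + 24*(-95))) = ((1820 + 13020 + 52 + 372) - 18437)/(-18314 + (sqrt(-5) - 2280)) = (15264 - 18437)/(-18314 + (I*sqrt(5) - 2280)) = -3173/(-18314 + (-2280 + I*sqrt(5))) = -3173/(-20594 + I*sqrt(5))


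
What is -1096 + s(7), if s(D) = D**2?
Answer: -1047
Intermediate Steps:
-1096 + s(7) = -1096 + 7**2 = -1096 + 49 = -1047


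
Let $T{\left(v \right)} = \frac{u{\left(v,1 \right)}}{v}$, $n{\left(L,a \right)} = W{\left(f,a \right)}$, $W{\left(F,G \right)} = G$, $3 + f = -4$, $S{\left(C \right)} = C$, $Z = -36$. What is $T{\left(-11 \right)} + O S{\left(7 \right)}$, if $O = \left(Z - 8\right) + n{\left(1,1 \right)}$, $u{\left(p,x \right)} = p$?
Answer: $-300$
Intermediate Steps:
$f = -7$ ($f = -3 - 4 = -7$)
$n{\left(L,a \right)} = a$
$O = -43$ ($O = \left(-36 - 8\right) + 1 = -44 + 1 = -43$)
$T{\left(v \right)} = 1$ ($T{\left(v \right)} = \frac{v}{v} = 1$)
$T{\left(-11 \right)} + O S{\left(7 \right)} = 1 - 301 = -300$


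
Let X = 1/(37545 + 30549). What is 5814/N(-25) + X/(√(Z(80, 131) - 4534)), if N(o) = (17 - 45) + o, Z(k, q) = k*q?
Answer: -5814/53 + √5946/404886924 ≈ -109.70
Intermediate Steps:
N(o) = -28 + o
X = 1/68094 ≈ 1.4686e-5
5814/N(-25) + X/(√(Z(80, 131) - 4534)) = 5814/(-28 - 25) + 1/(68094*(√(80*131 - 4534))) = 5814/(-53) + 1/(68094*(√(10480 - 4534))) = 5814*(-1/53) + 1/(68094*(√5946)) = -5814/53 + (√5946/5946)/68094 = -5814/53 + √5946/404886924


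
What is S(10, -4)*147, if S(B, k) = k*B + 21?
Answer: -2793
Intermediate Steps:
S(B, k) = 21 + B*k (S(B, k) = B*k + 21 = 21 + B*k)
S(10, -4)*147 = (21 + 10*(-4))*147 = (21 - 40)*147 = -19*147 = -2793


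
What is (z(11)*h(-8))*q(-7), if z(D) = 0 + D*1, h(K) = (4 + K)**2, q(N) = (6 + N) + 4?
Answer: 528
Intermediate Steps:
q(N) = 10 + N
z(D) = D (z(D) = 0 + D = D)
(z(11)*h(-8))*q(-7) = (11*(4 - 8)**2)*(10 - 7) = (11*(-4)**2)*3 = (11*16)*3 = 176*3 = 528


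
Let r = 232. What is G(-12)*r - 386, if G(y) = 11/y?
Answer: -1796/3 ≈ -598.67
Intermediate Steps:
G(-12)*r - 386 = (11/(-12))*232 - 386 = (11*(-1/12))*232 - 386 = -11/12*232 - 386 = -638/3 - 386 = -1796/3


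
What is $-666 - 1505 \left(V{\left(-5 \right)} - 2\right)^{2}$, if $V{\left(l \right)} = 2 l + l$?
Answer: $-435611$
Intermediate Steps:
$V{\left(l \right)} = 3 l$
$-666 - 1505 \left(V{\left(-5 \right)} - 2\right)^{2} = -666 - 1505 \left(3 \left(-5\right) - 2\right)^{2} = -666 - 1505 \left(-15 - 2\right)^{2} = -666 - 1505 \left(-17\right)^{2} = -666 - 434945 = -435611$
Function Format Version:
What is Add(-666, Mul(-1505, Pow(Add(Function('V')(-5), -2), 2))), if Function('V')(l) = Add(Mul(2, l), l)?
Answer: -435611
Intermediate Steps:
Function('V')(l) = Mul(3, l)
Add(-666, Mul(-1505, Pow(Add(Function('V')(-5), -2), 2))) = Add(-666, Mul(-1505, Pow(Add(Mul(3, -5), -2), 2))) = Add(-666, Mul(-1505, Pow(Add(-15, -2), 2))) = Add(-666, Mul(-1505, Pow(-17, 2))) = Add(-666, Mul(-1505, 289)) = Add(-666, -434945) = -435611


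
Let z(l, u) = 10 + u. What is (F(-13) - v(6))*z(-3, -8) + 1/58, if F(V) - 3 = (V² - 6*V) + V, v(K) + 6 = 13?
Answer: 26681/58 ≈ 460.02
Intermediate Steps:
v(K) = 7 (v(K) = -6 + 13 = 7)
F(V) = 3 + V² - 5*V (F(V) = 3 + ((V² - 6*V) + V) = 3 + (V² - 5*V) = 3 + V² - 5*V)
(F(-13) - v(6))*z(-3, -8) + 1/58 = ((3 + (-13)² - 5*(-13)) - 1*7)*(10 - 8) + 1/58 = ((3 + 169 + 65) - 7)*2 + 1/58 = (237 - 7)*2 + 1/58 = 230*2 + 1/58 = 460 + 1/58 = 26681/58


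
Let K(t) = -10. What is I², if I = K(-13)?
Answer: 100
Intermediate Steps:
I = -10
I² = (-10)² = 100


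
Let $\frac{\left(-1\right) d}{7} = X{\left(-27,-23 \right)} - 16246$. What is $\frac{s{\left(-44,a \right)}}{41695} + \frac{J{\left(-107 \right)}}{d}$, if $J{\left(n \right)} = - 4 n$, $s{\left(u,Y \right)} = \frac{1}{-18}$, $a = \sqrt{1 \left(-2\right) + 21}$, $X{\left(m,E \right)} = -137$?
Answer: $\frac{107034533}{28689745770} \approx 0.0037308$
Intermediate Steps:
$a = \sqrt{19}$ ($a = \sqrt{-2 + 21} = \sqrt{19} \approx 4.3589$)
$s{\left(u,Y \right)} = - \frac{1}{18}$
$d = 114681$ ($d = - 7 \left(-137 - 16246\right) = \left(-7\right) \left(-16383\right) = 114681$)
$\frac{s{\left(-44,a \right)}}{41695} + \frac{J{\left(-107 \right)}}{d} = - \frac{1}{18 \cdot 41695} + \frac{\left(-4\right) \left(-107\right)}{114681} = \left(- \frac{1}{18}\right) \frac{1}{41695} + 428 \cdot \frac{1}{114681} = - \frac{1}{750510} + \frac{428}{114681} = \frac{107034533}{28689745770}$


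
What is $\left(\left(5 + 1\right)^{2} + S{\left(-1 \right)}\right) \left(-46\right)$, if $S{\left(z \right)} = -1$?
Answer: $-1610$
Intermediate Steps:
$\left(\left(5 + 1\right)^{2} + S{\left(-1 \right)}\right) \left(-46\right) = \left(\left(5 + 1\right)^{2} - 1\right) \left(-46\right) = \left(6^{2} - 1\right) \left(-46\right) = \left(36 - 1\right) \left(-46\right) = 35 \left(-46\right) = -1610$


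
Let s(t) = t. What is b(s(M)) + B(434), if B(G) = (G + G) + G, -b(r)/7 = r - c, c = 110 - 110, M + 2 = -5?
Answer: 1351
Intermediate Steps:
M = -7 (M = -2 - 5 = -7)
c = 0
b(r) = -7*r (b(r) = -7*(r - 1*0) = -7*(r + 0) = -7*r)
B(G) = 3*G (B(G) = 2*G + G = 3*G)
b(s(M)) + B(434) = -7*(-7) + 3*434 = 49 + 1302 = 1351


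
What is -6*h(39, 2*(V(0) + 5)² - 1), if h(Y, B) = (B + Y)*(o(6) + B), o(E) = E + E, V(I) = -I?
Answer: -32208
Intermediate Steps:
o(E) = 2*E
h(Y, B) = (12 + B)*(B + Y) (h(Y, B) = (B + Y)*(2*6 + B) = (B + Y)*(12 + B) = (12 + B)*(B + Y))
-6*h(39, 2*(V(0) + 5)² - 1) = -6*((2*(-1*0 + 5)² - 1)² + 12*(2*(-1*0 + 5)² - 1) + 12*39 + (2*(-1*0 + 5)² - 1)*39) = -6*((2*(0 + 5)² - 1)² + 12*(2*(0 + 5)² - 1) + 468 + (2*(0 + 5)² - 1)*39) = -6*((2*5² - 1)² + 12*(2*5² - 1) + 468 + (2*5² - 1)*39) = -6*((2*25 - 1)² + 12*(2*25 - 1) + 468 + (2*25 - 1)*39) = -6*((50 - 1)² + 12*(50 - 1) + 468 + (50 - 1)*39) = -6*(49² + 12*49 + 468 + 49*39) = -6*(2401 + 588 + 468 + 1911) = -6*5368 = -32208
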